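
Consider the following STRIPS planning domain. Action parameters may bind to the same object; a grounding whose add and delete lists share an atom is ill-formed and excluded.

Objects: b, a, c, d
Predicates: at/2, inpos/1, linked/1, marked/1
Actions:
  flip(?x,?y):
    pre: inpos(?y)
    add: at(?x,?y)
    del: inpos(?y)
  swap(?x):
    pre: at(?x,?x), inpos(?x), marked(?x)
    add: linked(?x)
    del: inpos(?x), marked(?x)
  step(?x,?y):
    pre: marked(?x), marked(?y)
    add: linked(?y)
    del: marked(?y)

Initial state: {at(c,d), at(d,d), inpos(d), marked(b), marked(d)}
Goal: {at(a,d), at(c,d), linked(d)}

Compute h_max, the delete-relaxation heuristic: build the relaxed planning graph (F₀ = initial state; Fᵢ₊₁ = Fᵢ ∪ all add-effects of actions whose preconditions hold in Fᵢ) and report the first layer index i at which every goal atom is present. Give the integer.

F0 = init (5 atoms)
F1 = F0 ∪ {at(a,d), at(b,d), linked(b), linked(d)}  (9 atoms)
goal ⊆ F1  ⇒  h_max = 1

1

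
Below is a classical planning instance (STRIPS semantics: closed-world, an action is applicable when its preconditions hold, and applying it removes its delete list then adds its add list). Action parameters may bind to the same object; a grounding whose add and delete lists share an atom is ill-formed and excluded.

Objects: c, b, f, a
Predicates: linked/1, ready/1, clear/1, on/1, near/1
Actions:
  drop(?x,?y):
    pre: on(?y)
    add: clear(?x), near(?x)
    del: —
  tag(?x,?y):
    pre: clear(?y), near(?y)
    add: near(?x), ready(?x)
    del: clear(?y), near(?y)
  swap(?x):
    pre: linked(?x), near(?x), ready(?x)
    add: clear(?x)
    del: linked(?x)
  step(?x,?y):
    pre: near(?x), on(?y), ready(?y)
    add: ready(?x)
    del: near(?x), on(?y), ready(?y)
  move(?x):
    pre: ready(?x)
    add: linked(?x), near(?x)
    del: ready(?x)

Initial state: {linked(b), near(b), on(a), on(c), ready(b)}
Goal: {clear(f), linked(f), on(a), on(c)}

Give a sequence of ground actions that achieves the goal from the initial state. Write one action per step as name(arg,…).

drop(c,c); drop(f,c); tag(f,c); move(f)

1. drop(c,c)  →  {clear(c), linked(b), near(b), near(c), on(a), on(c), ready(b)}
2. drop(f,c)  →  {clear(c), clear(f), linked(b), near(b), near(c), near(f), on(a), on(c), ready(b)}
3. tag(f,c)  →  {clear(f), linked(b), near(b), near(f), on(a), on(c), ready(b), ready(f)}
4. move(f)  →  {clear(f), linked(b), linked(f), near(b), near(f), on(a), on(c), ready(b)}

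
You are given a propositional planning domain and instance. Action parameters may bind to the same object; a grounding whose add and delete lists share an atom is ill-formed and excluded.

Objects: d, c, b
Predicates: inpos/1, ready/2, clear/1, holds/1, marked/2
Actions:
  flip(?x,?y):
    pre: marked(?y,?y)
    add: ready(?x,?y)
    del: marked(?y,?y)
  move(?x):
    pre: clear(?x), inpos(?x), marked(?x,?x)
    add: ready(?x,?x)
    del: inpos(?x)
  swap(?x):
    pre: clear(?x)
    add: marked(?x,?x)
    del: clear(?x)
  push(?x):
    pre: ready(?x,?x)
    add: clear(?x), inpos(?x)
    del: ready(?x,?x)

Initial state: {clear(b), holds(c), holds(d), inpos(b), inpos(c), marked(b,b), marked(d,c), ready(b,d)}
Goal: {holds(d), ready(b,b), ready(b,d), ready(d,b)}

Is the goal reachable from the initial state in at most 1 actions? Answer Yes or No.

1. move(b)  →  {clear(b), holds(c), holds(d), inpos(c), marked(b,b), marked(d,c), ready(b,b), ready(b,d)}
2. flip(d,b)  →  {clear(b), holds(c), holds(d), inpos(c), marked(d,c), ready(b,b), ready(b,d), ready(d,b)}
optimal plan length = 2; 2 > 1

No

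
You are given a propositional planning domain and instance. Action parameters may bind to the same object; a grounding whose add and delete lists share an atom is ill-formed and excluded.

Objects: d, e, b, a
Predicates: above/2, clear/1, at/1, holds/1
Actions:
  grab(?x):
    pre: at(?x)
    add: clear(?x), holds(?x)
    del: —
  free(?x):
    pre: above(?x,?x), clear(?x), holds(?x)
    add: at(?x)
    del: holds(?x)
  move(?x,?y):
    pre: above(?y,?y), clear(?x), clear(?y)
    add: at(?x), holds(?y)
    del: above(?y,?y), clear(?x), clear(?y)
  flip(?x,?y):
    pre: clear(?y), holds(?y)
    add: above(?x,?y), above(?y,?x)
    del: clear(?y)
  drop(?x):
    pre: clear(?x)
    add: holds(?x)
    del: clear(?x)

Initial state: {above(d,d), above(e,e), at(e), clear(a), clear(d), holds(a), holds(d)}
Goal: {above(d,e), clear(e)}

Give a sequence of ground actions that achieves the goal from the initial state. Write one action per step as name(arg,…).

grab(e); flip(e,d)

1. grab(e)  →  {above(d,d), above(e,e), at(e), clear(a), clear(d), clear(e), holds(a), holds(d), holds(e)}
2. flip(e,d)  →  {above(d,d), above(d,e), above(e,d), above(e,e), at(e), clear(a), clear(e), holds(a), holds(d), holds(e)}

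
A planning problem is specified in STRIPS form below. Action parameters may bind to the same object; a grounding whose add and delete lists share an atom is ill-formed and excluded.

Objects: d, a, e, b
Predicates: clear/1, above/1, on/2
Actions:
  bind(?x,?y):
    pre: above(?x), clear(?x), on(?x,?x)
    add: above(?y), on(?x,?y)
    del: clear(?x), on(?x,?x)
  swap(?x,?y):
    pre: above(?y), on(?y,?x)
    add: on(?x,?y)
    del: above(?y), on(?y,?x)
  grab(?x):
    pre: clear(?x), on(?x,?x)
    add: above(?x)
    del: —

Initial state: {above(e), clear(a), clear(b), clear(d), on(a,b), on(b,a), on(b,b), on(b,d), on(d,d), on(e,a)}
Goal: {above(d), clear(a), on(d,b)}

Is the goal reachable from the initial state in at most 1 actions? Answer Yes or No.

No

1. grab(d)  →  {above(d), above(e), clear(a), clear(b), clear(d), on(a,b), on(b,a), on(b,b), on(b,d), on(d,d), on(e,a)}
2. bind(d,b)  →  {above(b), above(d), above(e), clear(a), clear(b), on(a,b), on(b,a), on(b,b), on(b,d), on(d,b), on(e,a)}
optimal plan length = 2; 2 > 1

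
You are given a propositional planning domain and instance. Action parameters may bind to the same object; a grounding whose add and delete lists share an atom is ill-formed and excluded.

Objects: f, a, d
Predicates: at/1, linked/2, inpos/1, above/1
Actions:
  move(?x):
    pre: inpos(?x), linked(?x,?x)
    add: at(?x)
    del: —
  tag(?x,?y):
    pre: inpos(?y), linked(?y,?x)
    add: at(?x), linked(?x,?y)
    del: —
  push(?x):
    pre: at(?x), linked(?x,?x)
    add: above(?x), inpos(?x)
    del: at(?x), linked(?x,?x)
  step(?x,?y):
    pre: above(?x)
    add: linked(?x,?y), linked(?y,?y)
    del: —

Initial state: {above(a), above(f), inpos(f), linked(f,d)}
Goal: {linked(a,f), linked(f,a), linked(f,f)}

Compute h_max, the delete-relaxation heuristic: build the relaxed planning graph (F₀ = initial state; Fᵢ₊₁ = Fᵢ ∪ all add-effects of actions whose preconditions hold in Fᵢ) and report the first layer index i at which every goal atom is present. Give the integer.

1

F0 = init (4 atoms)
F1 = F0 ∪ {at(d), linked(a,a), linked(a,d), linked(a,f), linked(d,d), linked(d,f), linked(f,a), linked(f,f)}  (12 atoms)
goal ⊆ F1  ⇒  h_max = 1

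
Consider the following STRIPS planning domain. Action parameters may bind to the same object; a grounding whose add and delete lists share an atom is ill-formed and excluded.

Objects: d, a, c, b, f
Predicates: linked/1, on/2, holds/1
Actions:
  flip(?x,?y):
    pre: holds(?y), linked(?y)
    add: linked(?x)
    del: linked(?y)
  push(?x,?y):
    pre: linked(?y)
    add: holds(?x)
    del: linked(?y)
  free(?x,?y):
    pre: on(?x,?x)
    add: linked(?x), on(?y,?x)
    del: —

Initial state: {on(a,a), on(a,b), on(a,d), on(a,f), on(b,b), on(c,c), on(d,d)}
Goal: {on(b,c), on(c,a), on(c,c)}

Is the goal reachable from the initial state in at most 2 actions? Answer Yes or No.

1. free(a,c)  →  {linked(a), on(a,a), on(a,b), on(a,d), on(a,f), on(b,b), on(c,a), on(c,c), on(d,d)}
2. free(c,b)  →  {linked(a), linked(c), on(a,a), on(a,b), on(a,d), on(a,f), on(b,b), on(b,c), on(c,a), on(c,c), on(d,d)}
optimal plan length = 2; 2 ≤ 2

Yes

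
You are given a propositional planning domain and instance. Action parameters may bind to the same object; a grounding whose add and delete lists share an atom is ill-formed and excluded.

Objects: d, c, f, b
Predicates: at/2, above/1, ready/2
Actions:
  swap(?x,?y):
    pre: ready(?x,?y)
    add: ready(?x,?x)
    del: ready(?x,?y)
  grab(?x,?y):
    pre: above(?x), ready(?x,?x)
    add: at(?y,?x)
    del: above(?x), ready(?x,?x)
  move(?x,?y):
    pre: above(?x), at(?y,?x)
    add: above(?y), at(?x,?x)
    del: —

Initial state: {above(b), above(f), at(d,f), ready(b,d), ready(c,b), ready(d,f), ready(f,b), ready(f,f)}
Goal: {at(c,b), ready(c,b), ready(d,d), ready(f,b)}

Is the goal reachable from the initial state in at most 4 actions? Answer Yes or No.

1. swap(d,f)  →  {above(b), above(f), at(d,f), ready(b,d), ready(c,b), ready(d,d), ready(f,b), ready(f,f)}
2. swap(b,d)  →  {above(b), above(f), at(d,f), ready(b,b), ready(c,b), ready(d,d), ready(f,b), ready(f,f)}
3. grab(b,c)  →  {above(f), at(c,b), at(d,f), ready(c,b), ready(d,d), ready(f,b), ready(f,f)}
optimal plan length = 3; 3 ≤ 4

Yes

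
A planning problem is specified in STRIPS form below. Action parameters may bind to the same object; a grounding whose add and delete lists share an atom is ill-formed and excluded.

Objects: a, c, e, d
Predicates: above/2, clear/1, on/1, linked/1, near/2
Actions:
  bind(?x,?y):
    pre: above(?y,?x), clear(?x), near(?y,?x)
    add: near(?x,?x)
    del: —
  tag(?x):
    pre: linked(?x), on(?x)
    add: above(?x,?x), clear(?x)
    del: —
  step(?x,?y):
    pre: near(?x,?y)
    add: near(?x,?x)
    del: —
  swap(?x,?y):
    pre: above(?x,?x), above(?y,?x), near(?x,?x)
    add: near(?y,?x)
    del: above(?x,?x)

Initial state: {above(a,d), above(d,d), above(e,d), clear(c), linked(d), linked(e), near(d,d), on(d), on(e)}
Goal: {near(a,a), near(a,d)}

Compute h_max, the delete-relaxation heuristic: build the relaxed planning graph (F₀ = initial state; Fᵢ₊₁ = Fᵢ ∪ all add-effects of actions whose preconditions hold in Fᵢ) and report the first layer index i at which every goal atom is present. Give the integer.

2

F0 = init (9 atoms)
F1 = F0 ∪ {above(e,e), clear(d), clear(e), near(a,d), near(e,d)}  (14 atoms)
F2 = F1 ∪ {near(a,a), near(e,e)}  (16 atoms)
goal ⊆ F2  ⇒  h_max = 2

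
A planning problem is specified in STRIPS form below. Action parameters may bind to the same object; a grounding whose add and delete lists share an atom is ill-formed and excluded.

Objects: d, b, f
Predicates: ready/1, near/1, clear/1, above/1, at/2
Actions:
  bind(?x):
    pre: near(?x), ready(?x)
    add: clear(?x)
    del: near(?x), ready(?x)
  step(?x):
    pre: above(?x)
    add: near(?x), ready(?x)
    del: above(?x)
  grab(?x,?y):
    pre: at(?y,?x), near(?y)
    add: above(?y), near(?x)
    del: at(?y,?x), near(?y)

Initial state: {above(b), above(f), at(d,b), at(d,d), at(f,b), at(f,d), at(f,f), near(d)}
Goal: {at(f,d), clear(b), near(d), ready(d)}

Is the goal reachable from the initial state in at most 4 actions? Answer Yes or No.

1. step(b)  →  {above(f), at(d,b), at(d,d), at(f,b), at(f,d), at(f,f), near(b), near(d), ready(b)}
2. bind(b)  →  {above(f), at(d,b), at(d,d), at(f,b), at(f,d), at(f,f), clear(b), near(d)}
3. grab(b,d)  →  {above(d), above(f), at(d,d), at(f,b), at(f,d), at(f,f), clear(b), near(b)}
4. step(d)  →  {above(f), at(d,d), at(f,b), at(f,d), at(f,f), clear(b), near(b), near(d), ready(d)}
optimal plan length = 4; 4 ≤ 4

Yes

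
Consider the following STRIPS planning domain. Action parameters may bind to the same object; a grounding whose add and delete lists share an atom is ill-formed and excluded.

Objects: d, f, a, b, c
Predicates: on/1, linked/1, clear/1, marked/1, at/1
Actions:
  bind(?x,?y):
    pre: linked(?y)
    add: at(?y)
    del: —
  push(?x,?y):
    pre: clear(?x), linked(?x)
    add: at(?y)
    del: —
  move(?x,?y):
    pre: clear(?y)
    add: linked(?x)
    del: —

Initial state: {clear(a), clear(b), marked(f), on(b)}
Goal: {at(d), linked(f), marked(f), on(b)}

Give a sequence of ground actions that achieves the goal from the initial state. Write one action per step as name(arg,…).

1. move(d,a)  →  {clear(a), clear(b), linked(d), marked(f), on(b)}
2. bind(d,d)  →  {at(d), clear(a), clear(b), linked(d), marked(f), on(b)}
3. move(f,a)  →  {at(d), clear(a), clear(b), linked(d), linked(f), marked(f), on(b)}

move(d,a); bind(d,d); move(f,a)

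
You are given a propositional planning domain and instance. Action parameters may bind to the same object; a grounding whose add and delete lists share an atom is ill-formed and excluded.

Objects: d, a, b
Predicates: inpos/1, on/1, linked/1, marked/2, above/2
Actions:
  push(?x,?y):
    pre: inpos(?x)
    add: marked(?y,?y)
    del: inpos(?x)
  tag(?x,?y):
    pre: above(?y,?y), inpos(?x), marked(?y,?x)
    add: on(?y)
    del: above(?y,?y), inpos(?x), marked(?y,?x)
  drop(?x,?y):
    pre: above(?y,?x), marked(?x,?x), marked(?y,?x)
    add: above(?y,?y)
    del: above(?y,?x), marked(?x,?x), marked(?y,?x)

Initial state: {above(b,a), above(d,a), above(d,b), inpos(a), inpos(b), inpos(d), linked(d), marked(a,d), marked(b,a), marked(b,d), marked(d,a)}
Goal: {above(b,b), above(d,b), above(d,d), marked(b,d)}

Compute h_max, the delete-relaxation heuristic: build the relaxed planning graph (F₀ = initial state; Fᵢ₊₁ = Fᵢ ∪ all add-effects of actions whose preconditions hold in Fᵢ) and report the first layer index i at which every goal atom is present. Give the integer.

2

F0 = init (11 atoms)
F1 = F0 ∪ {marked(a,a), marked(b,b), marked(d,d)}  (14 atoms)
F2 = F1 ∪ {above(b,b), above(d,d)}  (16 atoms)
goal ⊆ F2  ⇒  h_max = 2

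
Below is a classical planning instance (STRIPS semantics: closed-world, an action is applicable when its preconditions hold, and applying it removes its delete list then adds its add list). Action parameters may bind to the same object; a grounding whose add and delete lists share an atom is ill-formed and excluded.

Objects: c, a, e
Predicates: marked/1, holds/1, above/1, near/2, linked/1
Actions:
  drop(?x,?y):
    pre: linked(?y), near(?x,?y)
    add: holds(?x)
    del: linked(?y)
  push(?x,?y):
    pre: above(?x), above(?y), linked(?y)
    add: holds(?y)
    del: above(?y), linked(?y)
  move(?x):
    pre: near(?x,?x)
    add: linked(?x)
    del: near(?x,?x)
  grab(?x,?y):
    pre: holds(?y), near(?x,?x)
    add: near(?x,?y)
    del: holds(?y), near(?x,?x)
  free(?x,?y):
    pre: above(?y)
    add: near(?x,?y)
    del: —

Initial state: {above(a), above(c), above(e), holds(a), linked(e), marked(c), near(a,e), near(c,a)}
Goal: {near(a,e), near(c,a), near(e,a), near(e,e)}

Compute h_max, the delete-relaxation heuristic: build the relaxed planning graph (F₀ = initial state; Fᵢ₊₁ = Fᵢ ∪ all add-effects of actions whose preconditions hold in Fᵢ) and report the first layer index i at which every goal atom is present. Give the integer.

1

F0 = init (8 atoms)
F1 = F0 ∪ {holds(e), near(a,a), near(a,c), near(c,c), near(c,e), near(e,a), near(e,c), near(e,e)}  (16 atoms)
goal ⊆ F1  ⇒  h_max = 1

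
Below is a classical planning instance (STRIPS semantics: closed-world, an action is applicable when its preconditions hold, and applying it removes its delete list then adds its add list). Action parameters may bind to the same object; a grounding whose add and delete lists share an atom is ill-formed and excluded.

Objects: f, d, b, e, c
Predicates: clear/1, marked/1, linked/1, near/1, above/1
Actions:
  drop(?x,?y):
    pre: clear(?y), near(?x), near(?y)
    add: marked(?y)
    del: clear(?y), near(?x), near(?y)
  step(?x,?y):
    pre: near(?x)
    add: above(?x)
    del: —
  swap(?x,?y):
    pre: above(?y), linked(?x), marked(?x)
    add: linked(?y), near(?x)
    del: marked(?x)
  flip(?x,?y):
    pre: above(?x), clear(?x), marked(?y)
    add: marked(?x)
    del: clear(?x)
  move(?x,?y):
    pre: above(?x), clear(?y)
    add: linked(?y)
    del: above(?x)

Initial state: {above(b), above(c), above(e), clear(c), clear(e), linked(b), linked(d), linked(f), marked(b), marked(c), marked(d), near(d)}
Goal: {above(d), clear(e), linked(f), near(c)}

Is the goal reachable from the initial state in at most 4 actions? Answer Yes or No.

1. step(d,f)  →  {above(b), above(c), above(d), above(e), clear(c), clear(e), linked(b), linked(d), linked(f), marked(b), marked(c), marked(d), near(d)}
2. swap(d,c)  →  {above(b), above(c), above(d), above(e), clear(c), clear(e), linked(b), linked(c), linked(d), linked(f), marked(b), marked(c), near(d)}
3. swap(c,d)  →  {above(b), above(c), above(d), above(e), clear(c), clear(e), linked(b), linked(c), linked(d), linked(f), marked(b), near(c), near(d)}
optimal plan length = 3; 3 ≤ 4

Yes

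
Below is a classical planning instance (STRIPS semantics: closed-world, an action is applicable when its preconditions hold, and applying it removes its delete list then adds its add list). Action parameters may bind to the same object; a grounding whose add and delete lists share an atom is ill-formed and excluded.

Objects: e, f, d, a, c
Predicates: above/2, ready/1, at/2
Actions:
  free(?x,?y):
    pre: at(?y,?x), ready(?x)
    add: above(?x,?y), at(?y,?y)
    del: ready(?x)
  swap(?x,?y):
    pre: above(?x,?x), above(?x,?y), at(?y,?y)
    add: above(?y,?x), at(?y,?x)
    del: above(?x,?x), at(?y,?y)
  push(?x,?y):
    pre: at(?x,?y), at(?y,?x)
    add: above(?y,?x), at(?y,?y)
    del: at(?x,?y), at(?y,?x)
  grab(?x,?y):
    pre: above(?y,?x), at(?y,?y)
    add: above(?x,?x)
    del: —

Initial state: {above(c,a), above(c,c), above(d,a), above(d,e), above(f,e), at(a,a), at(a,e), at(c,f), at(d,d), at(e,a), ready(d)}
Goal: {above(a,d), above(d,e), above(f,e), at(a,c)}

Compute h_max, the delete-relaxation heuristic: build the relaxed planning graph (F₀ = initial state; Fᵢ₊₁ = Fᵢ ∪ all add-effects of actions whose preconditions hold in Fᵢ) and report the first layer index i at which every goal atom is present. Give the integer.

2

F0 = init (11 atoms)
F1 = F0 ∪ {above(a,a), above(a,c), above(a,e), above(d,d), above(e,a), above(e,e), at(a,c), at(e,e)}  (19 atoms)
F2 = F1 ∪ {above(a,d), above(e,d), at(a,d), at(e,d)}  (23 atoms)
goal ⊆ F2  ⇒  h_max = 2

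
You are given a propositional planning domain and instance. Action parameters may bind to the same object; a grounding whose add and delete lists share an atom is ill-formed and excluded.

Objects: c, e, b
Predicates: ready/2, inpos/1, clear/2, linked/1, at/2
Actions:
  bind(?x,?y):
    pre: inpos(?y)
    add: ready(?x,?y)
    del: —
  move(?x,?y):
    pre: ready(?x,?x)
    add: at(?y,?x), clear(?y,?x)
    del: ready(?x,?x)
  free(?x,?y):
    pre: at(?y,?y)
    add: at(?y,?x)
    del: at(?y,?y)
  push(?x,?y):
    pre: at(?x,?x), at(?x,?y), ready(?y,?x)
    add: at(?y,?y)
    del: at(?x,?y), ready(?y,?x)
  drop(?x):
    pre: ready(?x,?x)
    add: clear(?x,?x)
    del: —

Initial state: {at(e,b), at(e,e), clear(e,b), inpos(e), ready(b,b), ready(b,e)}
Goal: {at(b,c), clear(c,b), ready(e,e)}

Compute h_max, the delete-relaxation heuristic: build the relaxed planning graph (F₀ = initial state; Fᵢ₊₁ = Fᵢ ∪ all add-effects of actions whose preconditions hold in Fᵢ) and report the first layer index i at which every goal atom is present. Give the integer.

2

F0 = init (6 atoms)
F1 = F0 ∪ {at(b,b), at(c,b), at(e,c), clear(b,b), clear(c,b), ready(c,e), ready(e,e)}  (13 atoms)
F2 = F1 ∪ {at(b,c), at(b,e), at(c,c), at(c,e), clear(b,e), clear(c,e), clear(e,e)}  (20 atoms)
goal ⊆ F2  ⇒  h_max = 2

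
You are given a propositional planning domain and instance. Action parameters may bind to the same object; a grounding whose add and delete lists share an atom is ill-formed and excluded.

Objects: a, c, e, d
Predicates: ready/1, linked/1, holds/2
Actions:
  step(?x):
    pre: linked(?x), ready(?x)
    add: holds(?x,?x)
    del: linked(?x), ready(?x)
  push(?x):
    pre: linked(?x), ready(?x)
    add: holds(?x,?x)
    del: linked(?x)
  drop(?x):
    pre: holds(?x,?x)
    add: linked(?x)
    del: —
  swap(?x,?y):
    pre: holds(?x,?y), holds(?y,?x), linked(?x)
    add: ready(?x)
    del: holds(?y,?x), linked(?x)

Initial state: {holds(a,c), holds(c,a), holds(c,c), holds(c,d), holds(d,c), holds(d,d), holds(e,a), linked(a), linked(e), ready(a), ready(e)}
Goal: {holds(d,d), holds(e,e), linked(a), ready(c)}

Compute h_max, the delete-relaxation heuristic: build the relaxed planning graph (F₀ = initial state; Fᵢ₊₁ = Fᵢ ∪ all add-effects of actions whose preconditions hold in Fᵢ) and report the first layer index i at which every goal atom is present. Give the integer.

2

F0 = init (11 atoms)
F1 = F0 ∪ {holds(a,a), holds(e,e), linked(c), linked(d)}  (15 atoms)
F2 = F1 ∪ {ready(c), ready(d)}  (17 atoms)
goal ⊆ F2  ⇒  h_max = 2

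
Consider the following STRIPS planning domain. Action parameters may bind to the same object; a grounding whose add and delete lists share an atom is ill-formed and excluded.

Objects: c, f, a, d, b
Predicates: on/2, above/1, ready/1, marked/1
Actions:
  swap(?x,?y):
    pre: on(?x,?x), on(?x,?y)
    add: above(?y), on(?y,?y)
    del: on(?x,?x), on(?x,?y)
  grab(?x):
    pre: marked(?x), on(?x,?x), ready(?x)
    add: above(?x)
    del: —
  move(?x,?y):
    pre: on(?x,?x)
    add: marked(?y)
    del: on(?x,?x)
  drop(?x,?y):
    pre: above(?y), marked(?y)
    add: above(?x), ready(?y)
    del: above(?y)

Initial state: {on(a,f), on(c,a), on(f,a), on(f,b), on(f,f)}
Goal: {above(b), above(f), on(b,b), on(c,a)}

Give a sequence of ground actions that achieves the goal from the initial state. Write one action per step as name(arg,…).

swap(f,a); swap(a,f); swap(f,b)

1. swap(f,a)  →  {above(a), on(a,a), on(a,f), on(c,a), on(f,b)}
2. swap(a,f)  →  {above(a), above(f), on(c,a), on(f,b), on(f,f)}
3. swap(f,b)  →  {above(a), above(b), above(f), on(b,b), on(c,a)}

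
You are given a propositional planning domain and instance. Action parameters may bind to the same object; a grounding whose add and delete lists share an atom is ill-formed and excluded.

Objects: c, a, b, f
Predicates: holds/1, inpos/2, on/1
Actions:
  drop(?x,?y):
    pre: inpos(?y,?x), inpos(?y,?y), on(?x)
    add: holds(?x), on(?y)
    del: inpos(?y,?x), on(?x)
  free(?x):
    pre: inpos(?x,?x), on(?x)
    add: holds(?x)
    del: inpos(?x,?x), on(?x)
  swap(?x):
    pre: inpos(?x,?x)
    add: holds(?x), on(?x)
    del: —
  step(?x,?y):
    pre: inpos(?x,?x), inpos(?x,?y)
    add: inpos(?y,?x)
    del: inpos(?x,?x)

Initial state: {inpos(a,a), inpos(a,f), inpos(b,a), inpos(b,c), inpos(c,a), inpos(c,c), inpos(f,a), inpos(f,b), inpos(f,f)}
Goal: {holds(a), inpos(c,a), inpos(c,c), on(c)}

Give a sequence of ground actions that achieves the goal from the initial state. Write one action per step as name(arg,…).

1. swap(c)  →  {holds(c), inpos(a,a), inpos(a,f), inpos(b,a), inpos(b,c), inpos(c,a), inpos(c,c), inpos(f,a), inpos(f,b), inpos(f,f), on(c)}
2. swap(a)  →  {holds(a), holds(c), inpos(a,a), inpos(a,f), inpos(b,a), inpos(b,c), inpos(c,a), inpos(c,c), inpos(f,a), inpos(f,b), inpos(f,f), on(a), on(c)}

swap(c); swap(a)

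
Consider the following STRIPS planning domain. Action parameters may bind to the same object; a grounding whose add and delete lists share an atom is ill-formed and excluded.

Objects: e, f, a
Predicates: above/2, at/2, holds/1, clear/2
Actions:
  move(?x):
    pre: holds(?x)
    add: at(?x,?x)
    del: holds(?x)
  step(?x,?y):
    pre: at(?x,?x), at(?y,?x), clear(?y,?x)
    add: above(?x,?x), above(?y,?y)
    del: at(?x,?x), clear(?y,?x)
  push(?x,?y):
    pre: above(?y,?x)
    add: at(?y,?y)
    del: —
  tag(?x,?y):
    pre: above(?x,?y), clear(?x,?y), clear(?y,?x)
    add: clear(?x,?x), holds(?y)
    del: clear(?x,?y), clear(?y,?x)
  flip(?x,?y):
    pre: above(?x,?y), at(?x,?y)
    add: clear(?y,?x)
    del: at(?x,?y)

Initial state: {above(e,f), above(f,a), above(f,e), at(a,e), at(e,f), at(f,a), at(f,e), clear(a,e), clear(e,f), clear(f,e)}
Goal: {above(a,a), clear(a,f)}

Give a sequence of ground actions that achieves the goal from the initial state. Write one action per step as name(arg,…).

1. push(f,e)  →  {above(e,f), above(f,a), above(f,e), at(a,e), at(e,e), at(e,f), at(f,a), at(f,e), clear(a,e), clear(e,f), clear(f,e)}
2. step(e,a)  →  {above(a,a), above(e,e), above(e,f), above(f,a), above(f,e), at(a,e), at(e,f), at(f,a), at(f,e), clear(e,f), clear(f,e)}
3. flip(f,a)  →  {above(a,a), above(e,e), above(e,f), above(f,a), above(f,e), at(a,e), at(e,f), at(f,e), clear(a,f), clear(e,f), clear(f,e)}

push(f,e); step(e,a); flip(f,a)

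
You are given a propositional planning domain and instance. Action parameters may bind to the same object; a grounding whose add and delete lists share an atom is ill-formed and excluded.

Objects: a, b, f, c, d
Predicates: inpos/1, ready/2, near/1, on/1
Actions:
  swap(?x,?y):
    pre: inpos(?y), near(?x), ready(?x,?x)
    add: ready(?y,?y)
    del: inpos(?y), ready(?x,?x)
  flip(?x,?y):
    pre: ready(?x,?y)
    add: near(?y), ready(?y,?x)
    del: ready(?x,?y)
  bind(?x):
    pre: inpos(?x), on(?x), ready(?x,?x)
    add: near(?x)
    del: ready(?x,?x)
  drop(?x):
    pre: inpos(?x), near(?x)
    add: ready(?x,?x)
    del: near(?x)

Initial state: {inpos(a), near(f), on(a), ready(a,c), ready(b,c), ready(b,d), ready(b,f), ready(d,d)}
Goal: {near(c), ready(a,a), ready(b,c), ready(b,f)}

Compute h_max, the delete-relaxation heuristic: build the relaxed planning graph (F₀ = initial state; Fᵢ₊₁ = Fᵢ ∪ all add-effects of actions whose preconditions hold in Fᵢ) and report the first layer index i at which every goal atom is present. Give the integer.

F0 = init (8 atoms)
F1 = F0 ∪ {near(c), near(d), ready(c,a), ready(c,b), ready(d,b), ready(f,b)}  (14 atoms)
F2 = F1 ∪ {near(a), near(b), ready(a,a)}  (17 atoms)
goal ⊆ F2  ⇒  h_max = 2

2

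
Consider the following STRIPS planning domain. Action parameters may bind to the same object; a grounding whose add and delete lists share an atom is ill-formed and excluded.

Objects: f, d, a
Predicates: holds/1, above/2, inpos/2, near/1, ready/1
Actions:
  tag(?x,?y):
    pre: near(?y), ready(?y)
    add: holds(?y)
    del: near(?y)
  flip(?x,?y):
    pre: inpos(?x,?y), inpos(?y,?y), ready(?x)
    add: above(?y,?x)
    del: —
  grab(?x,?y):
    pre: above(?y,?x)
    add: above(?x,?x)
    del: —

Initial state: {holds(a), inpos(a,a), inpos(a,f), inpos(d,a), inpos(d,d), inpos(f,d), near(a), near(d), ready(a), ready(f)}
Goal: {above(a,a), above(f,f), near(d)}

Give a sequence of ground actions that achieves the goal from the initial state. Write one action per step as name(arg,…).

1. flip(f,d)  →  {above(d,f), holds(a), inpos(a,a), inpos(a,f), inpos(d,a), inpos(d,d), inpos(f,d), near(a), near(d), ready(a), ready(f)}
2. flip(a,a)  →  {above(a,a), above(d,f), holds(a), inpos(a,a), inpos(a,f), inpos(d,a), inpos(d,d), inpos(f,d), near(a), near(d), ready(a), ready(f)}
3. grab(f,d)  →  {above(a,a), above(d,f), above(f,f), holds(a), inpos(a,a), inpos(a,f), inpos(d,a), inpos(d,d), inpos(f,d), near(a), near(d), ready(a), ready(f)}

flip(f,d); flip(a,a); grab(f,d)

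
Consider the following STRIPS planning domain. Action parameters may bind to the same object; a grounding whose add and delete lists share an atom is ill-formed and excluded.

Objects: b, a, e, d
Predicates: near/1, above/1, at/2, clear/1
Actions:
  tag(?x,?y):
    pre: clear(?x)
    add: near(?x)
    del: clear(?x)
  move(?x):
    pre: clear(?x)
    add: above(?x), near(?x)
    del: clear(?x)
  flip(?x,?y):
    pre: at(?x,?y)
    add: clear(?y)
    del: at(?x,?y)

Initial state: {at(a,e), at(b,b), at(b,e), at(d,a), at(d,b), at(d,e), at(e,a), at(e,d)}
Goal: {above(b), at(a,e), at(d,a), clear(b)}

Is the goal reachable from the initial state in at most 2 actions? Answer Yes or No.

1. flip(b,b)  →  {at(a,e), at(b,e), at(d,a), at(d,b), at(d,e), at(e,a), at(e,d), clear(b)}
2. move(b)  →  {above(b), at(a,e), at(b,e), at(d,a), at(d,b), at(d,e), at(e,a), at(e,d), near(b)}
3. flip(d,b)  →  {above(b), at(a,e), at(b,e), at(d,a), at(d,e), at(e,a), at(e,d), clear(b), near(b)}
optimal plan length = 3; 3 > 2

No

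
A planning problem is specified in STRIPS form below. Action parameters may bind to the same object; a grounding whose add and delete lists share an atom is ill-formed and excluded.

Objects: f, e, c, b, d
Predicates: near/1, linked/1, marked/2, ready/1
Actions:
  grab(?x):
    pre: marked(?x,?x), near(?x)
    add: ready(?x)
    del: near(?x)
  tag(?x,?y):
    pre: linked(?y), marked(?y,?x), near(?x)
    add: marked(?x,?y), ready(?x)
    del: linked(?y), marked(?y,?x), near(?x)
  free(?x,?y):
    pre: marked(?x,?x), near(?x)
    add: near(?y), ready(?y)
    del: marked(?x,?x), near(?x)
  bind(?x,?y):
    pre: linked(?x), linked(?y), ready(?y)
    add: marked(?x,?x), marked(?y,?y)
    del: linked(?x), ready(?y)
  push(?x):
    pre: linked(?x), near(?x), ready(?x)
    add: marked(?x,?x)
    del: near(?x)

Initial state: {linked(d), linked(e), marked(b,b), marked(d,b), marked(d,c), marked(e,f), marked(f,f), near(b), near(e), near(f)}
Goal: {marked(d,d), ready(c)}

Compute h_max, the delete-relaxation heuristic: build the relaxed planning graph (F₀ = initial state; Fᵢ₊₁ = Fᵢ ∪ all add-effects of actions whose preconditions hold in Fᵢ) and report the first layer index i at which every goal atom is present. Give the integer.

F0 = init (10 atoms)
F1 = F0 ∪ {marked(b,d), marked(f,e), near(c), near(d), ready(b), ready(c), ready(d), ready(e), ready(f)}  (19 atoms)
F2 = F1 ∪ {marked(c,d), marked(d,d), marked(e,e)}  (22 atoms)
goal ⊆ F2  ⇒  h_max = 2

2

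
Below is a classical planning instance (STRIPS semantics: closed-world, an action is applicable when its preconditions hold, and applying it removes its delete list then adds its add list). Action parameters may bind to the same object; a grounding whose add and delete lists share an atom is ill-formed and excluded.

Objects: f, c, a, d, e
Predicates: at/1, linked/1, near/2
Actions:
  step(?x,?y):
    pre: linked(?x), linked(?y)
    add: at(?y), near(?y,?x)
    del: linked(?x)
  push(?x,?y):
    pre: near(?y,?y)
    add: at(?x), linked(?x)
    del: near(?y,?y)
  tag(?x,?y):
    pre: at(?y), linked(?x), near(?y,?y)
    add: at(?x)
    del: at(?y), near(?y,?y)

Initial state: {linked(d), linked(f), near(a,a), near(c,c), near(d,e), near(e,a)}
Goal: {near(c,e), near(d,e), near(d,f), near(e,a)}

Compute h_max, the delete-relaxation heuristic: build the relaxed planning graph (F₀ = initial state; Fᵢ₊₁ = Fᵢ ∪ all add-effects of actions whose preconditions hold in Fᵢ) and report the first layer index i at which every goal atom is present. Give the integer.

F0 = init (6 atoms)
F1 = F0 ∪ {at(a), at(c), at(d), at(e), at(f), linked(a), linked(c), linked(e), near(d,d), near(d,f), near(f,d), near(f,f)}  (18 atoms)
F2 = F1 ∪ {near(a,c), near(a,d), near(a,e), near(a,f), near(c,a), near(c,d), near(c,e), near(c,f), near(d,a), near(d,c), near(e,c), near(e,d), near(e,e), near(e,f), near(f,a), near(f,c), near(f,e)}  (35 atoms)
goal ⊆ F2  ⇒  h_max = 2

2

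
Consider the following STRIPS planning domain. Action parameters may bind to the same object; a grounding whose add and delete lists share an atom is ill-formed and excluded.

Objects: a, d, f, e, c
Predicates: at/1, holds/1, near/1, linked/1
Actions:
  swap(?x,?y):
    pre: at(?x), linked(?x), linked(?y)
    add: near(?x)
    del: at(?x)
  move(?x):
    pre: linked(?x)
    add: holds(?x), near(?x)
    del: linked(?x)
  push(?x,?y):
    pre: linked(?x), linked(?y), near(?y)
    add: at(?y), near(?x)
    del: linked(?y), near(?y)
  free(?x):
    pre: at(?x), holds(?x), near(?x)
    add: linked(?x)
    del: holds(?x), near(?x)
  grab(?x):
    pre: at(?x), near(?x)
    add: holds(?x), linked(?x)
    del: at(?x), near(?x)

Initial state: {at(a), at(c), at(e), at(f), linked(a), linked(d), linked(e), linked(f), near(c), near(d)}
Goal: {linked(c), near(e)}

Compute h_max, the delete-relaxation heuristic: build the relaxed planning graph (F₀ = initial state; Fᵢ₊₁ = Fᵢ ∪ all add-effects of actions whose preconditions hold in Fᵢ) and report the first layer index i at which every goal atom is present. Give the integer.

1

F0 = init (10 atoms)
F1 = F0 ∪ {at(d), holds(a), holds(c), holds(d), holds(e), holds(f), linked(c), near(a), near(e), near(f)}  (20 atoms)
goal ⊆ F1  ⇒  h_max = 1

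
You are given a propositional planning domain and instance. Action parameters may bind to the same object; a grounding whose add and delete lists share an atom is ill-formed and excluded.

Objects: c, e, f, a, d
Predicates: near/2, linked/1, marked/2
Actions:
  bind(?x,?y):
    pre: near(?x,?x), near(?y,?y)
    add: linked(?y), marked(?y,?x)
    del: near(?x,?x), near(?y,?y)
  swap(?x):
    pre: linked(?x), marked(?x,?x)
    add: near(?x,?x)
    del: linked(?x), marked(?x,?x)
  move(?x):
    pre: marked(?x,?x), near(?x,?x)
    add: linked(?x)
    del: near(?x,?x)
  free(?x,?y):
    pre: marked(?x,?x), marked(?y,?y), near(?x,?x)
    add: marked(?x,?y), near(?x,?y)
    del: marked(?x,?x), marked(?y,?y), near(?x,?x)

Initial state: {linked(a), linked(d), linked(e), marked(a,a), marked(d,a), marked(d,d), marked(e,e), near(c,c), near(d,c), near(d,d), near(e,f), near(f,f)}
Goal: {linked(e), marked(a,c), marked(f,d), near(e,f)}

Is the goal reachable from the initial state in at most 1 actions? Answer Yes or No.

No

1. bind(d,f)  →  {linked(a), linked(d), linked(e), linked(f), marked(a,a), marked(d,a), marked(d,d), marked(e,e), marked(f,d), near(c,c), near(d,c), near(e,f)}
2. swap(a)  →  {linked(d), linked(e), linked(f), marked(d,a), marked(d,d), marked(e,e), marked(f,d), near(a,a), near(c,c), near(d,c), near(e,f)}
3. bind(c,a)  →  {linked(a), linked(d), linked(e), linked(f), marked(a,c), marked(d,a), marked(d,d), marked(e,e), marked(f,d), near(d,c), near(e,f)}
optimal plan length = 3; 3 > 1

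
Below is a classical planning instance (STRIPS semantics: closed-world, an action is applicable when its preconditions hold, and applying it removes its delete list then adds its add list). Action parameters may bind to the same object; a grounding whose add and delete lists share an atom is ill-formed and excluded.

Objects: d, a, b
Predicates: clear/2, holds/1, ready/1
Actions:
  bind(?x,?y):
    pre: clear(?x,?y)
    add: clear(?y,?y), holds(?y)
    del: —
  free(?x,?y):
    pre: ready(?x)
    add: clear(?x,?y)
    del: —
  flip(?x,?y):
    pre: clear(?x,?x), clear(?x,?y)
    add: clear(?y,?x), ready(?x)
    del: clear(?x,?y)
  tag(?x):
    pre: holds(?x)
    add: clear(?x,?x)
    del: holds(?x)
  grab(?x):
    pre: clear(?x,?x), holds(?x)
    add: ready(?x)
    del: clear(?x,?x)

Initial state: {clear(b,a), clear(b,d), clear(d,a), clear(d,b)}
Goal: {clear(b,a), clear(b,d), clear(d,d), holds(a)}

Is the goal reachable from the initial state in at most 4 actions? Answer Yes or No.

1. bind(d,a)  →  {clear(a,a), clear(b,a), clear(b,d), clear(d,a), clear(d,b), holds(a)}
2. bind(b,d)  →  {clear(a,a), clear(b,a), clear(b,d), clear(d,a), clear(d,b), clear(d,d), holds(a), holds(d)}
optimal plan length = 2; 2 ≤ 4

Yes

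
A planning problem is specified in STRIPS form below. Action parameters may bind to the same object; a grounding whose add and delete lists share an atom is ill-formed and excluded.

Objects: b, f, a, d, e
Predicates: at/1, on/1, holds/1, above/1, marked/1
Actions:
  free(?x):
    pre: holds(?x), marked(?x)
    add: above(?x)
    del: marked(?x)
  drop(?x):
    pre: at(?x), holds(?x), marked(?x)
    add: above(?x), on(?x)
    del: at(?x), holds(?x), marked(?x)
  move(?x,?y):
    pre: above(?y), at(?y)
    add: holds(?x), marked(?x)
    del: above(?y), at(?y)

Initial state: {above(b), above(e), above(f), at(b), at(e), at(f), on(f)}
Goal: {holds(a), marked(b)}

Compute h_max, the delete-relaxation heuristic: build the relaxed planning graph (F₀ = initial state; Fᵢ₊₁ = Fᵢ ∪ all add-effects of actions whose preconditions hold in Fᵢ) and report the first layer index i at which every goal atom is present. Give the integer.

F0 = init (7 atoms)
F1 = F0 ∪ {holds(a), holds(b), holds(d), holds(e), holds(f), marked(a), marked(b), marked(d), marked(e), marked(f)}  (17 atoms)
goal ⊆ F1  ⇒  h_max = 1

1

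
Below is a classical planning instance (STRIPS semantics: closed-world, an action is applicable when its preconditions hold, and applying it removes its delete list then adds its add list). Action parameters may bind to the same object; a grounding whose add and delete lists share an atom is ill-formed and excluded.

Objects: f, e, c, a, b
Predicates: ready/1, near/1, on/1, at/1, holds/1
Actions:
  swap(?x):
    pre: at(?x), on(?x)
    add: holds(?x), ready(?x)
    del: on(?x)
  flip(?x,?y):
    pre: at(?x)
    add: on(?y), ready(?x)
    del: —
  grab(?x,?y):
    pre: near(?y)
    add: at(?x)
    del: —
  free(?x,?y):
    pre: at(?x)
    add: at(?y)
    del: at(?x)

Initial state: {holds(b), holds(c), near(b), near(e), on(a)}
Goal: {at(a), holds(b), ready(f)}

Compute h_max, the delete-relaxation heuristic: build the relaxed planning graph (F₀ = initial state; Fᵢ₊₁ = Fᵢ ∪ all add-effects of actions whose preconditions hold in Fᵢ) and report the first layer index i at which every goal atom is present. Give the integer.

F0 = init (5 atoms)
F1 = F0 ∪ {at(a), at(b), at(c), at(e), at(f)}  (10 atoms)
F2 = F1 ∪ {holds(a), on(b), on(c), on(e), on(f), ready(a), ready(b), ready(c), ready(e), ready(f)}  (20 atoms)
goal ⊆ F2  ⇒  h_max = 2

2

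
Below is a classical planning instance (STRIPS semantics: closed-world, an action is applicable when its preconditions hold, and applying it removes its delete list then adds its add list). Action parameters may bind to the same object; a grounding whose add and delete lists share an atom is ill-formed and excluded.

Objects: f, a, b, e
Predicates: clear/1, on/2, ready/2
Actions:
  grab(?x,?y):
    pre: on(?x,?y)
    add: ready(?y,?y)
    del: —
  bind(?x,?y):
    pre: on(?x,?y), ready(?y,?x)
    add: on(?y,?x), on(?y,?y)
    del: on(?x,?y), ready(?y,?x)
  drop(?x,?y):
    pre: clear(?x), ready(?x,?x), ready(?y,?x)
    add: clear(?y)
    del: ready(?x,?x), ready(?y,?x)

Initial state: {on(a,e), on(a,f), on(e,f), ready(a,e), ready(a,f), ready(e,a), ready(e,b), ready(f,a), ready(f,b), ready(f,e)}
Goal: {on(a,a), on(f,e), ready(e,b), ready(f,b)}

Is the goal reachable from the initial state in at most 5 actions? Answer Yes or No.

1. bind(a,f)  →  {on(a,e), on(e,f), on(f,a), on(f,f), ready(a,e), ready(a,f), ready(e,a), ready(e,b), ready(f,b), ready(f,e)}
2. bind(f,a)  →  {on(a,a), on(a,e), on(a,f), on(e,f), on(f,f), ready(a,e), ready(e,a), ready(e,b), ready(f,b), ready(f,e)}
3. bind(e,f)  →  {on(a,a), on(a,e), on(a,f), on(f,e), on(f,f), ready(a,e), ready(e,a), ready(e,b), ready(f,b)}
optimal plan length = 3; 3 ≤ 5

Yes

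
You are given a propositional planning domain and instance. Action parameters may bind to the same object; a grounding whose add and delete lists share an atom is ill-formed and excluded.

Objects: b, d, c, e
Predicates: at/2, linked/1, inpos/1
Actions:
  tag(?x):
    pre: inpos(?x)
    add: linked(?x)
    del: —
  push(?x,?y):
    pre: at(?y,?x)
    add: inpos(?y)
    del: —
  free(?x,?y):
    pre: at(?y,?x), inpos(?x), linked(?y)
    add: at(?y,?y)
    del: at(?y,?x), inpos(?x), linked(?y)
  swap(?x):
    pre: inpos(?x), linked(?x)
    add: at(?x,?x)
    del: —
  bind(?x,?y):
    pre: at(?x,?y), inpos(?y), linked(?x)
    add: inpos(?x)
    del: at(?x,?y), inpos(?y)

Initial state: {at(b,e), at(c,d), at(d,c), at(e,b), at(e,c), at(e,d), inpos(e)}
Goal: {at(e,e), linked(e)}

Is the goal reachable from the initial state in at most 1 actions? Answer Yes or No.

1. tag(e)  →  {at(b,e), at(c,d), at(d,c), at(e,b), at(e,c), at(e,d), inpos(e), linked(e)}
2. swap(e)  →  {at(b,e), at(c,d), at(d,c), at(e,b), at(e,c), at(e,d), at(e,e), inpos(e), linked(e)}
optimal plan length = 2; 2 > 1

No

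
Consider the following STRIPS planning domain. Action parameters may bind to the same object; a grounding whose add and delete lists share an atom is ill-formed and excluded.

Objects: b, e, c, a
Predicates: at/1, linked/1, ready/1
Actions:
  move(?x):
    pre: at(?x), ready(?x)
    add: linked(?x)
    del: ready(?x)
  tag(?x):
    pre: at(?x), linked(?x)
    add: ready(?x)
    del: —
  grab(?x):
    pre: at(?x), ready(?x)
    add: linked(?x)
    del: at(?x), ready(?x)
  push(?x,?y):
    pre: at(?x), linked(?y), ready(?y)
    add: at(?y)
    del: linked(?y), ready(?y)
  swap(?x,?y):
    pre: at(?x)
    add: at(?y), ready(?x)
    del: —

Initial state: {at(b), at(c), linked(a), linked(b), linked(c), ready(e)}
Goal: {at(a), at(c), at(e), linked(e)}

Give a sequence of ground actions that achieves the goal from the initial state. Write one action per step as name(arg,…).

1. swap(b,e)  →  {at(b), at(c), at(e), linked(a), linked(b), linked(c), ready(b), ready(e)}
2. move(e)  →  {at(b), at(c), at(e), linked(a), linked(b), linked(c), linked(e), ready(b)}
3. swap(b,a)  →  {at(a), at(b), at(c), at(e), linked(a), linked(b), linked(c), linked(e), ready(b)}

swap(b,e); move(e); swap(b,a)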